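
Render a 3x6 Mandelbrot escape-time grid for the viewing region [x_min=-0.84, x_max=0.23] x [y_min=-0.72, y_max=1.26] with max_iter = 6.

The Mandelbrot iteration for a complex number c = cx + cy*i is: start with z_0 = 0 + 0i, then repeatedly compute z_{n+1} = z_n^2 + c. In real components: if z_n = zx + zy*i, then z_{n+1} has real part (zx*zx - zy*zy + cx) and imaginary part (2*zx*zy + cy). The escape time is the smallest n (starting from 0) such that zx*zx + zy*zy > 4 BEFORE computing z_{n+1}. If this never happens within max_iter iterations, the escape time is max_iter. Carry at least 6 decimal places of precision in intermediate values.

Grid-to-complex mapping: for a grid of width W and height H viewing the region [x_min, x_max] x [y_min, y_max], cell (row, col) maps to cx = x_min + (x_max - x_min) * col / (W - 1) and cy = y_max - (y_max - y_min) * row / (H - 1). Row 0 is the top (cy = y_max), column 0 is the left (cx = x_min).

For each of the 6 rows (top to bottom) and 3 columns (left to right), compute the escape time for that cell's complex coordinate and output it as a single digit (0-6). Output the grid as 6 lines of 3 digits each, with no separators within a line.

(row=0, col=0): c = -0.8400 + 1.2600i → escape time 3
(row=0, col=1): c = -0.3050 + 1.2600i → escape time 3
(row=0, col=2): c = 0.2300 + 1.2600i → escape time 2
(row=1, col=0): c = -0.8400 + 0.8640i → escape time 4
(row=1, col=1): c = -0.3050 + 0.8640i → escape time 6
(row=1, col=2): c = 0.2300 + 0.8640i → escape time 4
(row=2, col=0): c = -0.8400 + 0.4680i → escape time 6
(row=2, col=1): c = -0.3050 + 0.4680i → escape time 6
(row=2, col=2): c = 0.2300 + 0.4680i → escape time 6
(row=3, col=0): c = -0.8400 + 0.0720i → escape time 6
(row=3, col=1): c = -0.3050 + 0.0720i → escape time 6
(row=3, col=2): c = 0.2300 + 0.0720i → escape time 6
(row=4, col=0): c = -0.8400 + -0.3240i → escape time 6
(row=4, col=1): c = -0.3050 + -0.3240i → escape time 6
(row=4, col=2): c = 0.2300 + -0.3240i → escape time 6
(row=5, col=0): c = -0.8400 + -0.7200i → escape time 4
(row=5, col=1): c = -0.3050 + -0.7200i → escape time 6
(row=5, col=2): c = 0.2300 + -0.7200i → escape time 6

Answer: 332
464
666
666
666
466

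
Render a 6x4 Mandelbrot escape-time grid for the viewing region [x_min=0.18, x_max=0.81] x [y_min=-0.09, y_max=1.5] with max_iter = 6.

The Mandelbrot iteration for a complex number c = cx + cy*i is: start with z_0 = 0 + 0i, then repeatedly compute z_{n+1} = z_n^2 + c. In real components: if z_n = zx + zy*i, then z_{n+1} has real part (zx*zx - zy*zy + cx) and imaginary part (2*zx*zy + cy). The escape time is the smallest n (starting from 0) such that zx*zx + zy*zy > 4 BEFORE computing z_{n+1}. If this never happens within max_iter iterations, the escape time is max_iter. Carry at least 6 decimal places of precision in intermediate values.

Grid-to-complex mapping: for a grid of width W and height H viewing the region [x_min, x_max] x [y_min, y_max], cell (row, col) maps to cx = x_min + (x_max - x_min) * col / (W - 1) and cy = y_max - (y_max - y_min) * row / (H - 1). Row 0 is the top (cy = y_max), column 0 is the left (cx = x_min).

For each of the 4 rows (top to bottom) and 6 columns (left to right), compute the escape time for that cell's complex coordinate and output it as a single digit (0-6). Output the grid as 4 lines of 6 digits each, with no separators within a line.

Answer: 222222
443222
666433
666433

Derivation:
(row=0, col=0): c = 0.1800 + 1.5000i → escape time 2
(row=0, col=1): c = 0.3060 + 1.5000i → escape time 2
(row=0, col=2): c = 0.4320 + 1.5000i → escape time 2
(row=0, col=3): c = 0.5580 + 1.5000i → escape time 2
(row=0, col=4): c = 0.6840 + 1.5000i → escape time 2
(row=0, col=5): c = 0.8100 + 1.5000i → escape time 2
(row=1, col=0): c = 0.1800 + 0.9700i → escape time 4
(row=1, col=1): c = 0.3060 + 0.9700i → escape time 4
(row=1, col=2): c = 0.4320 + 0.9700i → escape time 3
(row=1, col=3): c = 0.5580 + 0.9700i → escape time 2
(row=1, col=4): c = 0.6840 + 0.9700i → escape time 2
(row=1, col=5): c = 0.8100 + 0.9700i → escape time 2
(row=2, col=0): c = 0.1800 + 0.4400i → escape time 6
(row=2, col=1): c = 0.3060 + 0.4400i → escape time 6
(row=2, col=2): c = 0.4320 + 0.4400i → escape time 6
(row=2, col=3): c = 0.5580 + 0.4400i → escape time 4
(row=2, col=4): c = 0.6840 + 0.4400i → escape time 3
(row=2, col=5): c = 0.8100 + 0.4400i → escape time 3
(row=3, col=0): c = 0.1800 + -0.0900i → escape time 6
(row=3, col=1): c = 0.3060 + -0.0900i → escape time 6
(row=3, col=2): c = 0.4320 + -0.0900i → escape time 6
(row=3, col=3): c = 0.5580 + -0.0900i → escape time 4
(row=3, col=4): c = 0.6840 + -0.0900i → escape time 3
(row=3, col=5): c = 0.8100 + -0.0900i → escape time 3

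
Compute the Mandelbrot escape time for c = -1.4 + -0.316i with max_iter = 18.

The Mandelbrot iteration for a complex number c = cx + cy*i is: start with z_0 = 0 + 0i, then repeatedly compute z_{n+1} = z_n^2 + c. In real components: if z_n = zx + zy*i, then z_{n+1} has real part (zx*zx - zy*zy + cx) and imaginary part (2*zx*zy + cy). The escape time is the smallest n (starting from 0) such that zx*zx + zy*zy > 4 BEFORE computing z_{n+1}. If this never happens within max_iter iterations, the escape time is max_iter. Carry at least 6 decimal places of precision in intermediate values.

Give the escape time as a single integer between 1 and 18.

z_0 = 0 + 0i, c = -1.4000 + -0.3160i
Iter 1: z = -1.4000 + -0.3160i, |z|^2 = 2.0599
Iter 2: z = 0.4601 + 0.5688i, |z|^2 = 0.5353
Iter 3: z = -1.5118 + 0.2075i, |z|^2 = 2.3286
Iter 4: z = 0.8425 + -0.9433i, |z|^2 = 1.5996
Iter 5: z = -1.5800 + -1.9054i, |z|^2 = 6.1269
Escaped at iteration 5

Answer: 5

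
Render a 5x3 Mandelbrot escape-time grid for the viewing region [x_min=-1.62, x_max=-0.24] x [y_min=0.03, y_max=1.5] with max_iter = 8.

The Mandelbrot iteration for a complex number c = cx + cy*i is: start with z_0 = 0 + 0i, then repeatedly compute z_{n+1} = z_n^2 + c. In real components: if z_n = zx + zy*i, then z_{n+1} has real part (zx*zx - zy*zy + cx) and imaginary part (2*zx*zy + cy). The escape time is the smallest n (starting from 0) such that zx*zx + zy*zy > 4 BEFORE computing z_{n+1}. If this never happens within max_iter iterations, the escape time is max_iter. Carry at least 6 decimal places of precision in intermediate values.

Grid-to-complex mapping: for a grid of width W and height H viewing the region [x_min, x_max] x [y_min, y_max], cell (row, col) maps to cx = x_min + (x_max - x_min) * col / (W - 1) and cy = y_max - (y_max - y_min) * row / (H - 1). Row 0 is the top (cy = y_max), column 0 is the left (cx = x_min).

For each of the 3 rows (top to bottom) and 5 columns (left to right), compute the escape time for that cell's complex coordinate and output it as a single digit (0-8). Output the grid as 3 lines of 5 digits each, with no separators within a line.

(row=0, col=0): c = -1.6200 + 1.5000i → escape time 1
(row=0, col=1): c = -1.2750 + 1.5000i → escape time 2
(row=0, col=2): c = -0.9300 + 1.5000i → escape time 2
(row=0, col=3): c = -0.5850 + 1.5000i → escape time 2
(row=0, col=4): c = -0.2400 + 1.5000i → escape time 2
(row=1, col=0): c = -1.6200 + 0.7650i → escape time 3
(row=1, col=1): c = -1.2750 + 0.7650i → escape time 3
(row=1, col=2): c = -0.9300 + 0.7650i → escape time 4
(row=1, col=3): c = -0.5850 + 0.7650i → escape time 5
(row=1, col=4): c = -0.2400 + 0.7650i → escape time 8
(row=2, col=0): c = -1.6200 + 0.0300i → escape time 8
(row=2, col=1): c = -1.2750 + 0.0300i → escape time 8
(row=2, col=2): c = -0.9300 + 0.0300i → escape time 8
(row=2, col=3): c = -0.5850 + 0.0300i → escape time 8
(row=2, col=4): c = -0.2400 + 0.0300i → escape time 8

Answer: 12222
33458
88888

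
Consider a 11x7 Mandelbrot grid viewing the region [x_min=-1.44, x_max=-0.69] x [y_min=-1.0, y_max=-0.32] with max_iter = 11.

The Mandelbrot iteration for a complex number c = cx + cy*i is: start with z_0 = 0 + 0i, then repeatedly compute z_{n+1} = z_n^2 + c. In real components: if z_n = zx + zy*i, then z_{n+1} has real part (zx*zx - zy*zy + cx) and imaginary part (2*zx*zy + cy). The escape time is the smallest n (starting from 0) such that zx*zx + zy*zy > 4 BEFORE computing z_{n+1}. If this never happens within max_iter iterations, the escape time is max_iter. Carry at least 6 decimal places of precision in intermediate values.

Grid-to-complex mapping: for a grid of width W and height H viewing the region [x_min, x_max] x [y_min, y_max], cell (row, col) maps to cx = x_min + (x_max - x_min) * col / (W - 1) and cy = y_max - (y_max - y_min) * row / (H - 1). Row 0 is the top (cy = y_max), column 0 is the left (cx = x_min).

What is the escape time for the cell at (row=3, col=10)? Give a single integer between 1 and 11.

Answer: 6

Derivation:
z_0 = 0 + 0i, c = -0.6900 + -0.6600i
Iter 1: z = -0.6900 + -0.6600i, |z|^2 = 0.9117
Iter 2: z = -0.6495 + 0.2508i, |z|^2 = 0.4848
Iter 3: z = -0.3311 + -0.9858i, |z|^2 = 1.0814
Iter 4: z = -1.5522 + -0.0073i, |z|^2 = 2.4093
Iter 5: z = 1.7192 + -0.6373i, |z|^2 = 3.3619
Iter 6: z = 1.8596 + -2.8514i, |z|^2 = 11.5883
Escaped at iteration 6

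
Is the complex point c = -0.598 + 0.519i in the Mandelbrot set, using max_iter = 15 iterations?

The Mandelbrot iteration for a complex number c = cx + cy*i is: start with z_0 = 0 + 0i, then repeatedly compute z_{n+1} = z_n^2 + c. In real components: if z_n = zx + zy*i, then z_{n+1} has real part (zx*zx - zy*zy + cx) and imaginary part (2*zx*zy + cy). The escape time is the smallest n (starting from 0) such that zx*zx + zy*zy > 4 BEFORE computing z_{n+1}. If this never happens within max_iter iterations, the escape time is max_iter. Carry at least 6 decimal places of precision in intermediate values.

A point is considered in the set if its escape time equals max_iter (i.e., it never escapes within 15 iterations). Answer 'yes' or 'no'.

z_0 = 0 + 0i, c = -0.5980 + 0.5190i
Iter 1: z = -0.5980 + 0.5190i, |z|^2 = 0.6270
Iter 2: z = -0.5098 + -0.1017i, |z|^2 = 0.2702
Iter 3: z = -0.3485 + 0.6227i, |z|^2 = 0.5092
Iter 4: z = -0.8643 + 0.0850i, |z|^2 = 0.7543
Iter 5: z = 0.1418 + 0.3721i, |z|^2 = 0.1586
Iter 6: z = -0.7163 + 0.6245i, |z|^2 = 0.9032
Iter 7: z = -0.4749 + -0.3758i, |z|^2 = 0.3667
Iter 8: z = -0.5137 + 0.8759i, |z|^2 = 1.0311
Iter 9: z = -1.1014 + -0.3809i, |z|^2 = 1.3581
Iter 10: z = 0.4699 + 1.3580i, |z|^2 = 2.0650
Iter 11: z = -2.2213 + 1.7954i, |z|^2 = 8.1577
Escaped at iteration 11

Answer: no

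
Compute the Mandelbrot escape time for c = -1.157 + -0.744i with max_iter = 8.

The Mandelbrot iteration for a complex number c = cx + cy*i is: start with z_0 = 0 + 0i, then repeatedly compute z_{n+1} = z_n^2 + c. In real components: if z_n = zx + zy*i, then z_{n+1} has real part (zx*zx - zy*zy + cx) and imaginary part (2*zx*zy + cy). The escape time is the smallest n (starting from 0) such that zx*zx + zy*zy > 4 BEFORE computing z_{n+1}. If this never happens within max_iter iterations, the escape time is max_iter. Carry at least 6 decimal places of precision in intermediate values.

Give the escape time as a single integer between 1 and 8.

z_0 = 0 + 0i, c = -1.1570 + -0.7440i
Iter 1: z = -1.1570 + -0.7440i, |z|^2 = 1.8922
Iter 2: z = -0.3719 + 0.9776i, |z|^2 = 1.0940
Iter 3: z = -1.9744 + -1.4711i, |z|^2 = 6.0626
Escaped at iteration 3

Answer: 3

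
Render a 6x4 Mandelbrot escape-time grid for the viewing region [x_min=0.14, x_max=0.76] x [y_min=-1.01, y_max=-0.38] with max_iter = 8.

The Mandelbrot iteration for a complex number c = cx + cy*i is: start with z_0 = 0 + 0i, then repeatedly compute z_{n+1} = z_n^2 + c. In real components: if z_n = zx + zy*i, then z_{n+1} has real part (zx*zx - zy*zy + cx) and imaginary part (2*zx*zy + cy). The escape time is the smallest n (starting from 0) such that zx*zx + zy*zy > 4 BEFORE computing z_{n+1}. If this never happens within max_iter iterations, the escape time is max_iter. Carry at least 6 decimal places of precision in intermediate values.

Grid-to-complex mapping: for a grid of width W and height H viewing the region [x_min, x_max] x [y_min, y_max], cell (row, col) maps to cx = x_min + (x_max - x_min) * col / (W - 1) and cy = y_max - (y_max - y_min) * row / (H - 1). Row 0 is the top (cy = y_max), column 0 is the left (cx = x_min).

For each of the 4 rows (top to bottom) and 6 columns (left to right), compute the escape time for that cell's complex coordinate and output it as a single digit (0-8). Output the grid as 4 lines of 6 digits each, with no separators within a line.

Answer: 888533
888433
554332
443222

Derivation:
(row=0, col=0): c = 0.1400 + -0.3800i → escape time 8
(row=0, col=1): c = 0.2640 + -0.3800i → escape time 8
(row=0, col=2): c = 0.3880 + -0.3800i → escape time 8
(row=0, col=3): c = 0.5120 + -0.3800i → escape time 5
(row=0, col=4): c = 0.6360 + -0.3800i → escape time 3
(row=0, col=5): c = 0.7600 + -0.3800i → escape time 3
(row=1, col=0): c = 0.1400 + -0.5900i → escape time 8
(row=1, col=1): c = 0.2640 + -0.5900i → escape time 8
(row=1, col=2): c = 0.3880 + -0.5900i → escape time 8
(row=1, col=3): c = 0.5120 + -0.5900i → escape time 4
(row=1, col=4): c = 0.6360 + -0.5900i → escape time 3
(row=1, col=5): c = 0.7600 + -0.5900i → escape time 3
(row=2, col=0): c = 0.1400 + -0.8000i → escape time 5
(row=2, col=1): c = 0.2640 + -0.8000i → escape time 5
(row=2, col=2): c = 0.3880 + -0.8000i → escape time 4
(row=2, col=3): c = 0.5120 + -0.8000i → escape time 3
(row=2, col=4): c = 0.6360 + -0.8000i → escape time 3
(row=2, col=5): c = 0.7600 + -0.8000i → escape time 2
(row=3, col=0): c = 0.1400 + -1.0100i → escape time 4
(row=3, col=1): c = 0.2640 + -1.0100i → escape time 4
(row=3, col=2): c = 0.3880 + -1.0100i → escape time 3
(row=3, col=3): c = 0.5120 + -1.0100i → escape time 2
(row=3, col=4): c = 0.6360 + -1.0100i → escape time 2
(row=3, col=5): c = 0.7600 + -1.0100i → escape time 2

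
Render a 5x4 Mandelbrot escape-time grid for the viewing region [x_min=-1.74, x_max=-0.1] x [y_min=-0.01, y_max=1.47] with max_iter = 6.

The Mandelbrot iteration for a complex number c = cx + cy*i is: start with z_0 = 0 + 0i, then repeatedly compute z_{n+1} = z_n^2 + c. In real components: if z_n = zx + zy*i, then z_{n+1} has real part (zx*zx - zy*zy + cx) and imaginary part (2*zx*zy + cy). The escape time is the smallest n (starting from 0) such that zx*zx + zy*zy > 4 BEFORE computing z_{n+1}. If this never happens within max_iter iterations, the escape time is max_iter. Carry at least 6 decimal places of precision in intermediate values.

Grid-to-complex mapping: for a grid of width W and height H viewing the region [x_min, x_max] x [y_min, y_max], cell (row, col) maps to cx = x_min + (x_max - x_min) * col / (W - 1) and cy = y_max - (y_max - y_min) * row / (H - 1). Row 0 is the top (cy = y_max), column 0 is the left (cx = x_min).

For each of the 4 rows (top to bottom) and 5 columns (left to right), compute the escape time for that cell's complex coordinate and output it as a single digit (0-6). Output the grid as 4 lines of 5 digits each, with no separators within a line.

Answer: 12222
23346
34566
66666

Derivation:
(row=0, col=0): c = -1.7400 + 1.4700i → escape time 1
(row=0, col=1): c = -1.3300 + 1.4700i → escape time 2
(row=0, col=2): c = -0.9200 + 1.4700i → escape time 2
(row=0, col=3): c = -0.5100 + 1.4700i → escape time 2
(row=0, col=4): c = -0.1000 + 1.4700i → escape time 2
(row=1, col=0): c = -1.7400 + 0.9767i → escape time 2
(row=1, col=1): c = -1.3300 + 0.9767i → escape time 3
(row=1, col=2): c = -0.9200 + 0.9767i → escape time 3
(row=1, col=3): c = -0.5100 + 0.9767i → escape time 4
(row=1, col=4): c = -0.1000 + 0.9767i → escape time 6
(row=2, col=0): c = -1.7400 + 0.4833i → escape time 3
(row=2, col=1): c = -1.3300 + 0.4833i → escape time 4
(row=2, col=2): c = -0.9200 + 0.4833i → escape time 5
(row=2, col=3): c = -0.5100 + 0.4833i → escape time 6
(row=2, col=4): c = -0.1000 + 0.4833i → escape time 6
(row=3, col=0): c = -1.7400 + -0.0100i → escape time 6
(row=3, col=1): c = -1.3300 + -0.0100i → escape time 6
(row=3, col=2): c = -0.9200 + -0.0100i → escape time 6
(row=3, col=3): c = -0.5100 + -0.0100i → escape time 6
(row=3, col=4): c = -0.1000 + -0.0100i → escape time 6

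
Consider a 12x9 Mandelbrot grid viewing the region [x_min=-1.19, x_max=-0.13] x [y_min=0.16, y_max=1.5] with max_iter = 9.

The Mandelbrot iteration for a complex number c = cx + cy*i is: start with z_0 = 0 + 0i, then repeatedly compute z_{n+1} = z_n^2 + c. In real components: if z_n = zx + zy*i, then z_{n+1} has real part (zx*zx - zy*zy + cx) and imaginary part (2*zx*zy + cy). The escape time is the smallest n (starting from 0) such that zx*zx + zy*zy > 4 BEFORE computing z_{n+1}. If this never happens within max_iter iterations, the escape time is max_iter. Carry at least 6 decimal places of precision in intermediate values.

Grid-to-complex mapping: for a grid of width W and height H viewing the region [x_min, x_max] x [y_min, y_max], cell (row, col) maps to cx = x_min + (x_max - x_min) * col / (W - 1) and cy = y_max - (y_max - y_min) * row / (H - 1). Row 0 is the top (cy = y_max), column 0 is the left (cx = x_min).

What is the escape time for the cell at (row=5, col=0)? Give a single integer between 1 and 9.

z_0 = 0 + 0i, c = -1.1900 + 0.6625i
Iter 1: z = -1.1900 + 0.6625i, |z|^2 = 1.8550
Iter 2: z = -0.2128 + -0.9142i, |z|^2 = 0.8811
Iter 3: z = -1.9806 + 1.0516i, |z|^2 = 5.0285
Escaped at iteration 3

Answer: 3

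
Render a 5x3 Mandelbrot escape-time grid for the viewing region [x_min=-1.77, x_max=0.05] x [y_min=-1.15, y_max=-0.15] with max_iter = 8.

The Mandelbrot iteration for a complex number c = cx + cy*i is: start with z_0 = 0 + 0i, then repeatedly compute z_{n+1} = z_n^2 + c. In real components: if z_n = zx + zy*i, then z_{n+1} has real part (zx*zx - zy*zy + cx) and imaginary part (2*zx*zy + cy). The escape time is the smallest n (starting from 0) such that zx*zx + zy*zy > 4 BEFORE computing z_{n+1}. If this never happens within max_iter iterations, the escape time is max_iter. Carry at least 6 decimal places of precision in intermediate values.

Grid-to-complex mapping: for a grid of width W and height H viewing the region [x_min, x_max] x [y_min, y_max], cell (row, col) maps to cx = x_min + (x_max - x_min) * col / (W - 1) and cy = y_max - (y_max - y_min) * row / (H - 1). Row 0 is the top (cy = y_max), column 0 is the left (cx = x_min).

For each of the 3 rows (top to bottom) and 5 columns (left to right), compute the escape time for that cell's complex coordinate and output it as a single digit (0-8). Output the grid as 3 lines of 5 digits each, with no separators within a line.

(row=0, col=0): c = -1.7700 + -0.1500i → escape time 4
(row=0, col=1): c = -1.3150 + -0.1500i → escape time 8
(row=0, col=2): c = -0.8600 + -0.1500i → escape time 8
(row=0, col=3): c = -0.4050 + -0.1500i → escape time 8
(row=0, col=4): c = 0.0500 + -0.1500i → escape time 8
(row=1, col=0): c = -1.7700 + -0.6500i → escape time 3
(row=1, col=1): c = -1.3150 + -0.6500i → escape time 3
(row=1, col=2): c = -0.8600 + -0.6500i → escape time 5
(row=1, col=3): c = -0.4050 + -0.6500i → escape time 8
(row=1, col=4): c = 0.0500 + -0.6500i → escape time 8
(row=2, col=0): c = -1.7700 + -1.1500i → escape time 1
(row=2, col=1): c = -1.3150 + -1.1500i → escape time 2
(row=2, col=2): c = -0.8600 + -1.1500i → escape time 3
(row=2, col=3): c = -0.4050 + -1.1500i → escape time 3
(row=2, col=4): c = 0.0500 + -1.1500i → escape time 3

Answer: 48888
33588
12333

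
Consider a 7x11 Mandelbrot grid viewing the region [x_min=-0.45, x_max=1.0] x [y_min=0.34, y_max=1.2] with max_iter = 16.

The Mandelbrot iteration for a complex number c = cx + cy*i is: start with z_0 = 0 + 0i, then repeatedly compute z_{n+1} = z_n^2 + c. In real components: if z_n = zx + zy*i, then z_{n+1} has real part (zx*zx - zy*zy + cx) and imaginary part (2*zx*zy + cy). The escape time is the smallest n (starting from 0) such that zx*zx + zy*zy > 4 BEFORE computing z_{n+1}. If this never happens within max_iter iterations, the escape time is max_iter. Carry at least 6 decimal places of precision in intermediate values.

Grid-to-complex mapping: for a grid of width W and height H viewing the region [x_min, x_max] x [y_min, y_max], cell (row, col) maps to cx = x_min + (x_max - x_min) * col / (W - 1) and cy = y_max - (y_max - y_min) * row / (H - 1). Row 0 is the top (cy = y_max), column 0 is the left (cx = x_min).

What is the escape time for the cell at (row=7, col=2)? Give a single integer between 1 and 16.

Answer: 16

Derivation:
z_0 = 0 + 0i, c = 0.0333 + 0.5980i
Iter 1: z = 0.0333 + 0.5980i, |z|^2 = 0.3587
Iter 2: z = -0.3232 + 0.6379i, |z|^2 = 0.5113
Iter 3: z = -0.2691 + 0.1857i, |z|^2 = 0.1069
Iter 4: z = 0.0713 + 0.4980i, |z|^2 = 0.2531
Iter 5: z = -0.2096 + 0.6690i, |z|^2 = 0.4915
Iter 6: z = -0.3703 + 0.3175i, |z|^2 = 0.2379
Iter 7: z = 0.0696 + 0.3629i, |z|^2 = 0.1365
Iter 8: z = -0.0935 + 0.6485i, |z|^2 = 0.4293
Iter 9: z = -0.3785 + 0.4767i, |z|^2 = 0.3705
Iter 10: z = -0.0507 + 0.2371i, |z|^2 = 0.0588
Iter 11: z = -0.0203 + 0.5740i, |z|^2 = 0.3298
Iter 12: z = -0.2957 + 0.5747i, |z|^2 = 0.4177
Iter 13: z = -0.2095 + 0.2582i, |z|^2 = 0.1105
Iter 14: z = 0.0106 + 0.4898i, |z|^2 = 0.2401
Iter 15: z = -0.2065 + 0.6084i, |z|^2 = 0.4127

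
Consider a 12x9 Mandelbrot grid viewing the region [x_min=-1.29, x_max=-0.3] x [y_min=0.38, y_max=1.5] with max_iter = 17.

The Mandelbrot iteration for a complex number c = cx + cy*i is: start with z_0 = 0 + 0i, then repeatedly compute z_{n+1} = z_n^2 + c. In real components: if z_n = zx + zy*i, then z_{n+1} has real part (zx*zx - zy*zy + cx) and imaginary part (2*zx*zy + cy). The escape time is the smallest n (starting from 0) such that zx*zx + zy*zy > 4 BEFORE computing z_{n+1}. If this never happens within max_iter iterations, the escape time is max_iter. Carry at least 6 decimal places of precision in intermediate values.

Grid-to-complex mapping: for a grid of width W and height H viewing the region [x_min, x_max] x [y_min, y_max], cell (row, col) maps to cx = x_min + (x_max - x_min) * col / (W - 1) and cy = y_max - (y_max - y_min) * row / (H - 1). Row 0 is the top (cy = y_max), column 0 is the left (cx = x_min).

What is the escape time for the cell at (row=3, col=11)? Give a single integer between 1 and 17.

z_0 = 0 + 0i, c = -0.3000 + 1.0800i
Iter 1: z = -0.3000 + 1.0800i, |z|^2 = 1.2564
Iter 2: z = -1.3764 + 0.4320i, |z|^2 = 2.0811
Iter 3: z = 1.4079 + -0.1092i, |z|^2 = 1.9940
Iter 4: z = 1.6701 + 0.7725i, |z|^2 = 3.3861
Iter 5: z = 1.8926 + 3.6603i, |z|^2 = 16.9798
Escaped at iteration 5

Answer: 5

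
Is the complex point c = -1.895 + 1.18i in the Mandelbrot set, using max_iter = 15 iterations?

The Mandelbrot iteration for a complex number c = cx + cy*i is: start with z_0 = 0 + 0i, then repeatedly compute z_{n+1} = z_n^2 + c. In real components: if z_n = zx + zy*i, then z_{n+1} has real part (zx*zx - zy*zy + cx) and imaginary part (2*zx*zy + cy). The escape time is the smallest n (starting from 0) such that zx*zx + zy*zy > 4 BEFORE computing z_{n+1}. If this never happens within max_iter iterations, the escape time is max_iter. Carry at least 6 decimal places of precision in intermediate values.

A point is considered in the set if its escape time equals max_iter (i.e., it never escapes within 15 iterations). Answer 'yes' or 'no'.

z_0 = 0 + 0i, c = -1.8950 + 1.1800i
Iter 1: z = -1.8950 + 1.1800i, |z|^2 = 4.9834
Escaped at iteration 1

Answer: no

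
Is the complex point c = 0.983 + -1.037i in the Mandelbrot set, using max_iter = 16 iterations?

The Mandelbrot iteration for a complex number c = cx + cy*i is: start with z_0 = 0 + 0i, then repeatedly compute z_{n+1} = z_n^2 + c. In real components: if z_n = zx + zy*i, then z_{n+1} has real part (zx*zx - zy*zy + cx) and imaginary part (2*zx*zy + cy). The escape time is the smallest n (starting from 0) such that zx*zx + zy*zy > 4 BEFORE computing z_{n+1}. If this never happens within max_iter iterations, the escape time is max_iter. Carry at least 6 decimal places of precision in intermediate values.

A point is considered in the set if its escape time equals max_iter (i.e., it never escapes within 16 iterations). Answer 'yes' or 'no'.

z_0 = 0 + 0i, c = 0.9830 + -1.0370i
Iter 1: z = 0.9830 + -1.0370i, |z|^2 = 2.0417
Iter 2: z = 0.8739 + -3.0757i, |z|^2 = 10.2239
Escaped at iteration 2

Answer: no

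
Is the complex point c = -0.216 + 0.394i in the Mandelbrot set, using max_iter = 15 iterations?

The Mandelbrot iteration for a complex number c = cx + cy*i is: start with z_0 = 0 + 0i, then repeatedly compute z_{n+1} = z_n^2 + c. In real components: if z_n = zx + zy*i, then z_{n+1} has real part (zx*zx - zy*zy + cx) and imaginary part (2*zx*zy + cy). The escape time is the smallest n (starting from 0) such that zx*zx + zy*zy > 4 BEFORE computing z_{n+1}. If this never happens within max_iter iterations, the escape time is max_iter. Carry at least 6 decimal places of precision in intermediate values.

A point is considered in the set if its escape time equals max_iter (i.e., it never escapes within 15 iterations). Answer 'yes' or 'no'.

z_0 = 0 + 0i, c = -0.2160 + 0.3940i
Iter 1: z = -0.2160 + 0.3940i, |z|^2 = 0.2019
Iter 2: z = -0.3246 + 0.2238i, |z|^2 = 0.1554
Iter 3: z = -0.1607 + 0.2487i, |z|^2 = 0.0877
Iter 4: z = -0.2520 + 0.3140i, |z|^2 = 0.1621
Iter 5: z = -0.2511 + 0.2357i, |z|^2 = 0.1186
Iter 6: z = -0.2085 + 0.2756i, |z|^2 = 0.1194
Iter 7: z = -0.2485 + 0.2791i, |z|^2 = 0.1396
Iter 8: z = -0.2321 + 0.2553i, |z|^2 = 0.1191
Iter 9: z = -0.2273 + 0.2755i, |z|^2 = 0.1276
Iter 10: z = -0.2402 + 0.2688i, |z|^2 = 0.1299
Iter 11: z = -0.2305 + 0.2649i, |z|^2 = 0.1233
Iter 12: z = -0.2330 + 0.2719i, |z|^2 = 0.1282
Iter 13: z = -0.2356 + 0.2673i, |z|^2 = 0.1270
Iter 14: z = -0.2319 + 0.2680i, |z|^2 = 0.1256
Did not escape in 15 iterations → in set

Answer: yes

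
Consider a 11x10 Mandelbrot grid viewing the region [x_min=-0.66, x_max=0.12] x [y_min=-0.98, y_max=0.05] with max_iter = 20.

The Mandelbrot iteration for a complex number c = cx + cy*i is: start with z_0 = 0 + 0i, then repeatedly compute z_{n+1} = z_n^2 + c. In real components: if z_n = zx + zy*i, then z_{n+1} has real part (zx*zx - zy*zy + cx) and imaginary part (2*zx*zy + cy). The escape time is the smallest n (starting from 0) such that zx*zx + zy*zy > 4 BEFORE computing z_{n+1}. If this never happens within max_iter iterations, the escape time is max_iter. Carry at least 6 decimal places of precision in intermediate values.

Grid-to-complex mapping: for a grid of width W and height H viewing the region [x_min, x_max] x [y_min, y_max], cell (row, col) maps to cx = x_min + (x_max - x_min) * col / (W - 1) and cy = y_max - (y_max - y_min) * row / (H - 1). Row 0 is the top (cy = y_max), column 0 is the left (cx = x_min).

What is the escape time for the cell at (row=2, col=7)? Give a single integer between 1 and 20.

z_0 = 0 + 0i, c = -0.1140 + -0.1789i
Iter 1: z = -0.1140 + -0.1789i, |z|^2 = 0.0450
Iter 2: z = -0.1330 + -0.1381i, |z|^2 = 0.0368
Iter 3: z = -0.1154 + -0.1422i, |z|^2 = 0.0335
Iter 4: z = -0.1209 + -0.1461i, |z|^2 = 0.0360
Iter 5: z = -0.1207 + -0.1436i, |z|^2 = 0.0352
Iter 6: z = -0.1200 + -0.1442i, |z|^2 = 0.0352
Iter 7: z = -0.1204 + -0.1443i, |z|^2 = 0.0353
Iter 8: z = -0.1203 + -0.1442i, |z|^2 = 0.0353
Iter 9: z = -0.1203 + -0.1442i, |z|^2 = 0.0353
Iter 10: z = -0.1203 + -0.1442i, |z|^2 = 0.0353
Iter 11: z = -0.1203 + -0.1442i, |z|^2 = 0.0353
Iter 12: z = -0.1203 + -0.1442i, |z|^2 = 0.0353
Iter 13: z = -0.1203 + -0.1442i, |z|^2 = 0.0353
Iter 14: z = -0.1203 + -0.1442i, |z|^2 = 0.0353
Iter 15: z = -0.1203 + -0.1442i, |z|^2 = 0.0353
Iter 16: z = -0.1203 + -0.1442i, |z|^2 = 0.0353
Iter 17: z = -0.1203 + -0.1442i, |z|^2 = 0.0353
Iter 18: z = -0.1203 + -0.1442i, |z|^2 = 0.0353
Iter 19: z = -0.1203 + -0.1442i, |z|^2 = 0.0353

Answer: 20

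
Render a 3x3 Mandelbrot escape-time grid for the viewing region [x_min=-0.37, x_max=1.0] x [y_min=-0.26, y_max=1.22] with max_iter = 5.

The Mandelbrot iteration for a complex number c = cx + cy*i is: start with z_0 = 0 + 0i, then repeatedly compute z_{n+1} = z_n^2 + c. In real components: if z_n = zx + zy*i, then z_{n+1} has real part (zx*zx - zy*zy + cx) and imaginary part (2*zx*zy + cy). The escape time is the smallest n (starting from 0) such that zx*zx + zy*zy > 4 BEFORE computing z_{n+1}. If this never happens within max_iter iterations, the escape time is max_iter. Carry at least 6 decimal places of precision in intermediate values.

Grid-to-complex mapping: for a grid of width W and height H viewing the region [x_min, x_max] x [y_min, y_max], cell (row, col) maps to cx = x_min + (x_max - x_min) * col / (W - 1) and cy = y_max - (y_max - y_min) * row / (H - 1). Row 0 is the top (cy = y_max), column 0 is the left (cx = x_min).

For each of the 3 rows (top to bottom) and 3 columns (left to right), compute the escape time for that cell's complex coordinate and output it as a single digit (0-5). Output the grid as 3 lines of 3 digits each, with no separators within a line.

Answer: 322
552
552

Derivation:
(row=0, col=0): c = -0.3700 + 1.2200i → escape time 3
(row=0, col=1): c = 0.3150 + 1.2200i → escape time 2
(row=0, col=2): c = 1.0000 + 1.2200i → escape time 2
(row=1, col=0): c = -0.3700 + 0.4800i → escape time 5
(row=1, col=1): c = 0.3150 + 0.4800i → escape time 5
(row=1, col=2): c = 1.0000 + 0.4800i → escape time 2
(row=2, col=0): c = -0.3700 + -0.2600i → escape time 5
(row=2, col=1): c = 0.3150 + -0.2600i → escape time 5
(row=2, col=2): c = 1.0000 + -0.2600i → escape time 2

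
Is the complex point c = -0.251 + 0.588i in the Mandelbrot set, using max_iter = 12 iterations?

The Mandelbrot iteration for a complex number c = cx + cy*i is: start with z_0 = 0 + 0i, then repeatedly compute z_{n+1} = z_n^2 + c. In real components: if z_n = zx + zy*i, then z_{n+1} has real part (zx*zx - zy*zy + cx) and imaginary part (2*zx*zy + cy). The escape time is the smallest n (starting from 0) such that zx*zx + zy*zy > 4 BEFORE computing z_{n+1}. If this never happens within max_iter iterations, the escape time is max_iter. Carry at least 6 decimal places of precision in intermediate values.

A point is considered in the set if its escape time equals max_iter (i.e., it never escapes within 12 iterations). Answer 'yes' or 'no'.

z_0 = 0 + 0i, c = -0.2510 + 0.5880i
Iter 1: z = -0.2510 + 0.5880i, |z|^2 = 0.4087
Iter 2: z = -0.5337 + 0.2928i, |z|^2 = 0.3706
Iter 3: z = -0.0519 + 0.2754i, |z|^2 = 0.0785
Iter 4: z = -0.3242 + 0.5594i, |z|^2 = 0.4180
Iter 5: z = -0.4589 + 0.2253i, |z|^2 = 0.2613
Iter 6: z = -0.0912 + 0.3812i, |z|^2 = 0.1536
Iter 7: z = -0.3880 + 0.5185i, |z|^2 = 0.4194
Iter 8: z = -0.3693 + 0.1856i, |z|^2 = 0.1708
Iter 9: z = -0.1491 + 0.4509i, |z|^2 = 0.2255
Iter 10: z = -0.4321 + 0.4535i, |z|^2 = 0.3924
Iter 11: z = -0.2700 + 0.1961i, |z|^2 = 0.1114
Did not escape in 12 iterations → in set

Answer: yes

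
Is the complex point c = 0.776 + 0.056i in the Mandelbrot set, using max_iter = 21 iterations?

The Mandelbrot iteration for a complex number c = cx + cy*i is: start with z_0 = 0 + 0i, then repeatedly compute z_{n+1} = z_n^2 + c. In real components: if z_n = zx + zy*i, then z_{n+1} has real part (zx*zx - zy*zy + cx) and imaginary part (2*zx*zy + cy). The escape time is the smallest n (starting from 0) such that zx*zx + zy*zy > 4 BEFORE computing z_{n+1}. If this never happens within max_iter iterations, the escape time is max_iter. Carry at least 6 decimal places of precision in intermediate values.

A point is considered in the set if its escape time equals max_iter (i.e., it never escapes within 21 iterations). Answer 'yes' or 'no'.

z_0 = 0 + 0i, c = 0.7760 + 0.0560i
Iter 1: z = 0.7760 + 0.0560i, |z|^2 = 0.6053
Iter 2: z = 1.3750 + 0.1429i, |z|^2 = 1.9112
Iter 3: z = 2.6463 + 0.4490i, |z|^2 = 7.2046
Escaped at iteration 3

Answer: no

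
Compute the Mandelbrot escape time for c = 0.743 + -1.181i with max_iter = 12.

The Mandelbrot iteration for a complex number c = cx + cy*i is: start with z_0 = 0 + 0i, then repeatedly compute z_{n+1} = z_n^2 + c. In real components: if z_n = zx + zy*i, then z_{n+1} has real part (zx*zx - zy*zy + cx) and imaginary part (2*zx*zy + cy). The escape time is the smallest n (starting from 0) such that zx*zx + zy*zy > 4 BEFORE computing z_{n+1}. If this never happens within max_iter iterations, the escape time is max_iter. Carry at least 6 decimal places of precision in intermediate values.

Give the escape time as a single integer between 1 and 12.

Answer: 2

Derivation:
z_0 = 0 + 0i, c = 0.7430 + -1.1810i
Iter 1: z = 0.7430 + -1.1810i, |z|^2 = 1.9468
Iter 2: z = -0.0997 + -2.9360i, |z|^2 = 8.6298
Escaped at iteration 2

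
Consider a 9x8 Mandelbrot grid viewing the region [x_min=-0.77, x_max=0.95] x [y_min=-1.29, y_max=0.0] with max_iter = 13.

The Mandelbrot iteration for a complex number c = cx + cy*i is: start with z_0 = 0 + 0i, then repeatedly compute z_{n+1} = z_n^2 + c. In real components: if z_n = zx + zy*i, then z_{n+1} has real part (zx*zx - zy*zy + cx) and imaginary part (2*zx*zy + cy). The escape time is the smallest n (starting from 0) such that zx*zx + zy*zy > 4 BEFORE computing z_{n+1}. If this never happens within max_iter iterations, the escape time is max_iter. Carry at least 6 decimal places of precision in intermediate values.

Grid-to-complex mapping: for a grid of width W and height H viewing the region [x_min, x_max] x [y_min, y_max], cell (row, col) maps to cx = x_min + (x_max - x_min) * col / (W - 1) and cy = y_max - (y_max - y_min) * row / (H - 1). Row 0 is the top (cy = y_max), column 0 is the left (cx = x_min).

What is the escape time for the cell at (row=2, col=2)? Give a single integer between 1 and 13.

z_0 = 0 + 0i, c = -0.3400 + -0.3686i
Iter 1: z = -0.3400 + -0.3686i, |z|^2 = 0.2514
Iter 2: z = -0.3602 + -0.1179i, |z|^2 = 0.1437
Iter 3: z = -0.2241 + -0.2836i, |z|^2 = 0.1307
Iter 4: z = -0.3702 + -0.2414i, |z|^2 = 0.1953
Iter 5: z = -0.2613 + -0.1898i, |z|^2 = 0.1043
Iter 6: z = -0.3078 + -0.2694i, |z|^2 = 0.1673
Iter 7: z = -0.3178 + -0.2027i, |z|^2 = 0.1421
Iter 8: z = -0.2801 + -0.2397i, |z|^2 = 0.1359
Iter 9: z = -0.3190 + -0.2343i, |z|^2 = 0.1567
Iter 10: z = -0.2931 + -0.2191i, |z|^2 = 0.1339
Iter 11: z = -0.3021 + -0.2401i, |z|^2 = 0.1489
Iter 12: z = -0.3064 + -0.2235i, |z|^2 = 0.1438

Answer: 13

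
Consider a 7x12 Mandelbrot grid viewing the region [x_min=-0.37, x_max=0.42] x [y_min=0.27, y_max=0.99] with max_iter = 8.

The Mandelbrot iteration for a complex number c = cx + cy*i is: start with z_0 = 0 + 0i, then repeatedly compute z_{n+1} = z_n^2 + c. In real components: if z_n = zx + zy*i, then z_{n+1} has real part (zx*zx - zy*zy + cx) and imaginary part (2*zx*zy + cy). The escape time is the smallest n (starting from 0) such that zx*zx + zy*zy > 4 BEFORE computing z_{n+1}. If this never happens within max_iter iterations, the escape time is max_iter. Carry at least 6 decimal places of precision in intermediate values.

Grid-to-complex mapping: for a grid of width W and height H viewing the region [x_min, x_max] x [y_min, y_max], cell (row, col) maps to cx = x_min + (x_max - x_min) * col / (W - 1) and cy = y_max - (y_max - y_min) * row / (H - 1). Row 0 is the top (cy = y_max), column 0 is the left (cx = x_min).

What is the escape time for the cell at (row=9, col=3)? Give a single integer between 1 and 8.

Answer: 8

Derivation:
z_0 = 0 + 0i, c = 0.0250 + 0.4009i
Iter 1: z = 0.0250 + 0.4009i, |z|^2 = 0.1614
Iter 2: z = -0.1351 + 0.4210i, |z|^2 = 0.1955
Iter 3: z = -0.1339 + 0.2872i, |z|^2 = 0.1004
Iter 4: z = -0.0395 + 0.3240i, |z|^2 = 0.1065
Iter 5: z = -0.0784 + 0.3753i, |z|^2 = 0.1470
Iter 6: z = -0.1097 + 0.3421i, |z|^2 = 0.1290
Iter 7: z = -0.0800 + 0.3259i, |z|^2 = 0.1126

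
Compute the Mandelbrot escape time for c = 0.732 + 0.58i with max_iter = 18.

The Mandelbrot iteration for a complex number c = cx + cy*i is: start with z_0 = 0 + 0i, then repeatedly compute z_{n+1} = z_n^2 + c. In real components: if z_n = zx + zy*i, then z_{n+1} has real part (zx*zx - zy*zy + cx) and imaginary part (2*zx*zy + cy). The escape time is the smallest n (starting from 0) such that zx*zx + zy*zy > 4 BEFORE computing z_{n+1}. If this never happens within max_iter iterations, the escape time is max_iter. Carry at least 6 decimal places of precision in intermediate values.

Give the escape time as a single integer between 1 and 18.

Answer: 3

Derivation:
z_0 = 0 + 0i, c = 0.7320 + 0.5800i
Iter 1: z = 0.7320 + 0.5800i, |z|^2 = 0.8722
Iter 2: z = 0.9314 + 1.4291i, |z|^2 = 2.9099
Iter 3: z = -0.4428 + 3.2422i, |z|^2 = 10.7082
Escaped at iteration 3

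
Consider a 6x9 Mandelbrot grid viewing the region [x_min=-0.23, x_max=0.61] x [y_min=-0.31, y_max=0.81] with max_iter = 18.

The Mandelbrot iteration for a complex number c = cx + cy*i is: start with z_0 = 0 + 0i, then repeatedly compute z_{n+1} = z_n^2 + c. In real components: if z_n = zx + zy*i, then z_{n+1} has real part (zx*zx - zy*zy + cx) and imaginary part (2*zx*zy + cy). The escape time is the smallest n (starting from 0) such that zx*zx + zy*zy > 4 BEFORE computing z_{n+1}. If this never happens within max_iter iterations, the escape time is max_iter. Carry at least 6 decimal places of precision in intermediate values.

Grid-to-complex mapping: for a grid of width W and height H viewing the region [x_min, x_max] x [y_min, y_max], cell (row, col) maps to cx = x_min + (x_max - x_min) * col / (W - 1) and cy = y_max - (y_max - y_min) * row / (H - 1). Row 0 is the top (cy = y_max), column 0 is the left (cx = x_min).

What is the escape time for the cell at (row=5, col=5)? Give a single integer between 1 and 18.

z_0 = 0 + 0i, c = 0.6100 + 0.1100i
Iter 1: z = 0.6100 + 0.1100i, |z|^2 = 0.3842
Iter 2: z = 0.9700 + 0.2442i, |z|^2 = 1.0005
Iter 3: z = 1.4913 + 0.5837i, |z|^2 = 2.5646
Iter 4: z = 2.4931 + 1.8510i, |z|^2 = 9.6420
Escaped at iteration 4

Answer: 4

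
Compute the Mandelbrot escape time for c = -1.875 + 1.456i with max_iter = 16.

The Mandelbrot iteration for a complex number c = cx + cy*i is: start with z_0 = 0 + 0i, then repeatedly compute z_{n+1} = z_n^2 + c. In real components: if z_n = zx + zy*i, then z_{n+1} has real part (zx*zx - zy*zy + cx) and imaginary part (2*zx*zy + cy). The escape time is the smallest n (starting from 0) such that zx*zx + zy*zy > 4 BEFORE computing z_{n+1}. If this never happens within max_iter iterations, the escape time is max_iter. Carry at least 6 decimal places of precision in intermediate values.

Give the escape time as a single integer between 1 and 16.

z_0 = 0 + 0i, c = -1.8750 + 1.4560i
Iter 1: z = -1.8750 + 1.4560i, |z|^2 = 5.6356
Escaped at iteration 1

Answer: 1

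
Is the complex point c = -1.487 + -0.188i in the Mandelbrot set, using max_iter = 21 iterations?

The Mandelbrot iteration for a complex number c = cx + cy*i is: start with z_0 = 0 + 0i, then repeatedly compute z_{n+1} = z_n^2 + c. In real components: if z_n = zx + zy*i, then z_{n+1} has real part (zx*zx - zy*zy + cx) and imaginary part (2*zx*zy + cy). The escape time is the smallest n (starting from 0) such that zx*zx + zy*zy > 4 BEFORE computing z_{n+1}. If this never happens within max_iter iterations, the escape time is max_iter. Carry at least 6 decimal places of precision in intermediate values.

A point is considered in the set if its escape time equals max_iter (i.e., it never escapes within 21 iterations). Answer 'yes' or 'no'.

Answer: no

Derivation:
z_0 = 0 + 0i, c = -1.4870 + -0.1880i
Iter 1: z = -1.4870 + -0.1880i, |z|^2 = 2.2465
Iter 2: z = 0.6888 + 0.3711i, |z|^2 = 0.6122
Iter 3: z = -1.1502 + 0.3233i, |z|^2 = 1.4276
Iter 4: z = -0.2684 + -0.9317i, |z|^2 = 0.9401
Iter 5: z = -2.2829 + 0.3122i, |z|^2 = 5.3093
Escaped at iteration 5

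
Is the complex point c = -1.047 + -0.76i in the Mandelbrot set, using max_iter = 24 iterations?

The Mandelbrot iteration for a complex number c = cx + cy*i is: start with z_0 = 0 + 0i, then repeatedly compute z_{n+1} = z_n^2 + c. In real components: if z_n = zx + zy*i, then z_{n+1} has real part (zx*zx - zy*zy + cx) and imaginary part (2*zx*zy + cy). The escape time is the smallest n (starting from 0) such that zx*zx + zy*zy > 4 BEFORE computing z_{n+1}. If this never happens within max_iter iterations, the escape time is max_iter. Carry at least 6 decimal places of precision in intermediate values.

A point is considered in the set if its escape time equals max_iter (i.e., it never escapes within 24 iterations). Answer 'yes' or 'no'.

z_0 = 0 + 0i, c = -1.0470 + -0.7600i
Iter 1: z = -1.0470 + -0.7600i, |z|^2 = 1.6738
Iter 2: z = -0.5284 + 0.8314i, |z|^2 = 0.9705
Iter 3: z = -1.4591 + -1.6387i, |z|^2 = 4.8141
Escaped at iteration 3

Answer: no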